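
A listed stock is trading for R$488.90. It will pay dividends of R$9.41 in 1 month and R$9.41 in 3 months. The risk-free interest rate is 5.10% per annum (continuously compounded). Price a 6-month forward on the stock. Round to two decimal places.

PV(dividends) I = 9.41·e^(−0.0510·1/12) + 9.41·e^(−0.0510·3/12)
I = 9.3701 + 9.2908 = 18.6609
F = (S − I)·e^(rT) = (488.90 − 18.6609) · e^(0.0510·6/12)
= 470.2391 · e^0.025500 = 470.2391 × 1.025828 = R$482.38

R$482.38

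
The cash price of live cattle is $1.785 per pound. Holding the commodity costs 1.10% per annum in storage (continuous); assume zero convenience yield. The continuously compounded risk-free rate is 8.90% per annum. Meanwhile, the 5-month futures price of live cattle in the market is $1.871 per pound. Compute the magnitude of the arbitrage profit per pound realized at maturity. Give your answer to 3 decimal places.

$0.010 per pound

Fair futures: F* = S·e^(carry·T), with carry = (r + u) = 0.0890 + 0.0110 = 0.1000
F* = 1.785 · e^(0.1000 × 5/12) = 1.785 · e^0.041667 = 1.785 × 1.042547 = $1.8609
Market $1.871 > fair $1.8609: forward overpriced → cash-and-carry (buy spot, short the forward).
At maturity, profit = |F_mkt − F*| = |1.871 − 1.8609| = $0.010 per pound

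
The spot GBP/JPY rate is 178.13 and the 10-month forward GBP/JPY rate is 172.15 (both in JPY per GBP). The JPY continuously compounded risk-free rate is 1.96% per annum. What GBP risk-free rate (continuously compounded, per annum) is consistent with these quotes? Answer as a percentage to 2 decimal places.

F = S·e^((r_JPY − r_GBP)T) ⇒ r_GBP = r_JPY − ln(F/S)/T
ln(172.15/178.13) = -0.034147; /(10/12) = -0.040976
r_GBP = 0.0196 + 0.040976 = 0.060576
r_GBP = 6.06%

6.06%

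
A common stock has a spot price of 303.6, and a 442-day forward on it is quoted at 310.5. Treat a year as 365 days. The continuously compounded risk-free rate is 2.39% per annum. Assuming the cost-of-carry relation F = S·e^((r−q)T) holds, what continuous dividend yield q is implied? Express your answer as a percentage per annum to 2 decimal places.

From F = S·e^((r−q)T): (r − q) = ln(F/S)/T
ln(310.5/303.6) = ln(1.022727) = 0.022473
(r − q) = 0.022473 / (442/365) = 0.018558
q = r − ln(F/S)/T = 0.0239 − 0.018558 = 0.005342
q = 0.53%

0.53%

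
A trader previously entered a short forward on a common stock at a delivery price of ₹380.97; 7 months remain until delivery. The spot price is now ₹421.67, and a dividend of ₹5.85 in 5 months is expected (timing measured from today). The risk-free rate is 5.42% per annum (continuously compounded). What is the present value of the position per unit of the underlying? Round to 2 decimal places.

PV(remaining dividends) I = 5.85·e^(−0.0542·5/12) = 5.7194
Current forward F = (S − I)·e^(rT) = (421.67 − 5.7194)·e^(0.0542·7/12) = 415.9506 × 1.032122 = 429.3118
Value (long) = (F − K)·e^(−rT) = (429.3118 − 380.97) × 0.968878 = 46.8373
Short position value = −(long value) = -₹46.84

-₹46.84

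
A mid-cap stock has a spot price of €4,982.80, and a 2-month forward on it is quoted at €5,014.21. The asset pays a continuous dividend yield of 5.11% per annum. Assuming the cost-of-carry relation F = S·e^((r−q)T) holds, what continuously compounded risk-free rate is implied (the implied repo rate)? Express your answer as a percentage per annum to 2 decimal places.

From F = S·e^((r−q)T): (r − q) = ln(F/S)/T
ln(5014.21/4982.80) = ln(1.006304) = 0.006284
(r − q) = 0.006284 / (2/12) = 0.037704
r = ln(F/S)/T + q = 0.037704 + 0.0511 = 0.088804
r = 8.88%

8.88%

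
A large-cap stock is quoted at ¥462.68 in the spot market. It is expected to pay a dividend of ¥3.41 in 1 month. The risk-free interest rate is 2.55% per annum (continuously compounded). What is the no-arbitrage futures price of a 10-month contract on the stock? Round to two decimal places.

¥469.14

PV(dividends) I = 3.41·e^(−0.0255·1/12)
I = 3.4028
F = (S − I)·e^(rT) = (462.68 − 3.4028) · e^(0.0255·10/12)
= 459.2772 · e^0.021250 = 459.2772 × 1.021477 = ¥469.14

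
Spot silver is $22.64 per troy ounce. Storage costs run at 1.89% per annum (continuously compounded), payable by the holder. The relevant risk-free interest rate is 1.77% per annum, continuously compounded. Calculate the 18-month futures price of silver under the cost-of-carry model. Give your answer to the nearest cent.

Net carry = r + u − y = 0.0177 + 0.0189 − 0.0000 = 0.0366
F = S·e^((r+u−y)T) = 22.64 · e^(0.0366 × 18/12) = 22.64 · e^0.054900
= 22.64 × 1.056435 = $23.92 per troy ounce

$23.92 per troy ounce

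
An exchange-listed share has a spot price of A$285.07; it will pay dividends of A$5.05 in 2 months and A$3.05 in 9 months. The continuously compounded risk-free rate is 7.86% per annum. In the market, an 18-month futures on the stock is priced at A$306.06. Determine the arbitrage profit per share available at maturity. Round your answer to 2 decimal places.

PV(dividends) I = 5.05·e^(−0.0786·2/12) + 3.05·e^(−0.0786·9/12) = 7.8597
Fair futures F* = (S − I)·e^(rT) = (285.07 − 7.8597)·e^0.117900 = 277.2103 × 1.125132 = 311.8982
Market A$306.06 < fair 311.8982: forward underpriced → reverse cash-and-carry (short the stock, invest proceeds at r, pay the dividends, go long the forward).
Profit at T = |F_mkt − F*| = |306.06 − 311.8982| = A$5.84 per share

A$5.84 per share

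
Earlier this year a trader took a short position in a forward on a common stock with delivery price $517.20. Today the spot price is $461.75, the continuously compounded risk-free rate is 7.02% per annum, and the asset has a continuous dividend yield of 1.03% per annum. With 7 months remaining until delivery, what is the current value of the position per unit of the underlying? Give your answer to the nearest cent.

Current fair forward for the remaining 7 months: F = S·e^((r − q)·T), (r − q) = 0.0702 − 0.0103 = 0.0599
F = 461.75 · e^(0.0599 × 7/12) = 461.75 × 1.035559 = 478.1694
Value of long forward = (F − K)·e^(−rT) = (478.1694 − 517.20) · e^(−0.0702·7/12)
= -39.0306 × 0.959877 = -37.46
Short position value = −(long value) = $37.46

$37.46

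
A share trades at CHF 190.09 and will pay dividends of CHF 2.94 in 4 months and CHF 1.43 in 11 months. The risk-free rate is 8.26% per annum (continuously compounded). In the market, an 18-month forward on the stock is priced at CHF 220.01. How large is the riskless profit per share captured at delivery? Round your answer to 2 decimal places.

CHF 9.58 per share

PV(dividends) I = 2.94·e^(−0.0826·4/12) + 1.43·e^(−0.0826·11/12) = 4.1859
Fair forward F* = (S − I)·e^(rT) = (190.09 − 4.1859)·e^0.123900 = 185.9041 × 1.131903 = 210.4254
Market CHF 220.01 > fair 210.4254: forward overpriced → cash-and-carry (borrow at r, buy the stock and collect the dividends, short the forward).
Profit at T = |F_mkt − F*| = |220.01 − 210.4254| = CHF 9.58 per share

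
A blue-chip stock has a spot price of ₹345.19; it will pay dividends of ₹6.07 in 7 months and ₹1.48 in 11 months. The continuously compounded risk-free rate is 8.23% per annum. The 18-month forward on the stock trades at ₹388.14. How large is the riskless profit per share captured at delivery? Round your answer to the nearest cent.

PV(dividends) I = 6.07·e^(−0.0823·7/12) + 1.48·e^(−0.0823·11/12) = 7.1579
Fair forward F* = (S − I)·e^(rT) = (345.19 − 7.1579)·e^0.123450 = 338.0321 × 1.131393 = 382.4472
Market ₹388.14 > fair 382.4472: forward overpriced → cash-and-carry (borrow at r, buy the stock and collect the dividends, short the forward).
Profit at T = |F_mkt − F*| = |388.14 − 382.4472| = ₹5.69 per share

₹5.69 per share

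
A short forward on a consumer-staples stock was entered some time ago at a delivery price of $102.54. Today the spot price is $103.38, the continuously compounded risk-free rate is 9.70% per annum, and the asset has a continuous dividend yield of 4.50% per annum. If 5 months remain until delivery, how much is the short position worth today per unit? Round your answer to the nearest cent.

-$2.98

Current fair forward for the remaining 5 months: F = S·e^((r − q)·T), (r − q) = 0.0970 − 0.0450 = 0.0520
F = 103.38 · e^(0.0520 × 5/12) = 103.38 × 1.021903 = 105.6443
Value of long forward = (F − K)·e^(−rT) = (105.6443 − 102.54) · e^(−0.0970·5/12)
= 3.1043 × 0.960389 = 2.98
Short position value = −(long value) = -$2.98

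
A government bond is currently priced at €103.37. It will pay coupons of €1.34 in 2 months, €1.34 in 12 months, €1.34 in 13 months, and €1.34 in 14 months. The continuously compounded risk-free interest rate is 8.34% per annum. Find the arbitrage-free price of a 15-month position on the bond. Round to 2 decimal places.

PV(coupons) I = 1.34·e^(−0.0834·2/12) + 1.34·e^(−0.0834·12/12) + 1.34·e^(−0.0834·13/12) + 1.34·e^(−0.0834·14/12)
I = 1.3215 + 1.2328 + 1.2242 + 1.2158 = 4.9943
F = (S − I)·e^(rT) = (103.37 − 4.9943) · e^(0.0834·15/12)
= 98.3757 · e^0.104250 = 98.3757 × 1.109878 = €109.19

€109.19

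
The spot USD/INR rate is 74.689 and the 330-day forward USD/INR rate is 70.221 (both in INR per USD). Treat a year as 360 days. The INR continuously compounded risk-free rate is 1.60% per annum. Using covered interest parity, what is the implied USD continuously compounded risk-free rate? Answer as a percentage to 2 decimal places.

8.33%

F = S·e^((r_INR − r_USD)T) ⇒ r_USD = r_INR − ln(F/S)/T
ln(70.221/74.689) = -0.061685; /(330/360) = -0.067293
r_USD = 0.0160 + 0.067293 = 0.083293
r_USD = 8.33%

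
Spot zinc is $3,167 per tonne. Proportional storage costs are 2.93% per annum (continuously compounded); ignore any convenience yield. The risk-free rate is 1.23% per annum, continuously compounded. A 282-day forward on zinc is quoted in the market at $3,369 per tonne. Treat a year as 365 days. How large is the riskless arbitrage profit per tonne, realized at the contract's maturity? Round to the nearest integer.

$99 per tonne

Fair forward: F* = S·e^(carry·T), with carry = (r + u) = 0.0123 + 0.0293 = 0.0416
F* = 3167 · e^(0.0416 × 282/365) = 3167 · e^0.032140 = 3167 × 1.032662 = $3270.4406
Market $3369 > fair $3270.4406: forward overpriced → cash-and-carry (buy spot, short the forward).
At maturity, profit = |F_mkt − F*| = |3369 − 3270.4406| = $99 per tonne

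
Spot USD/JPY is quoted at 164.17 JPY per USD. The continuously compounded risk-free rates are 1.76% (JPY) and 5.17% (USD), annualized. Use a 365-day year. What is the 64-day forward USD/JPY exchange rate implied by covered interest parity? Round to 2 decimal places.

F = S·e^((r_JPY − r_USD)T) = 164.17 · e^((0.0176 − 0.0517) × 64/365)
= 164.17 · e^-0.005979 = 164.17 × 0.994039
F = 163.19 JPY per USD

163.19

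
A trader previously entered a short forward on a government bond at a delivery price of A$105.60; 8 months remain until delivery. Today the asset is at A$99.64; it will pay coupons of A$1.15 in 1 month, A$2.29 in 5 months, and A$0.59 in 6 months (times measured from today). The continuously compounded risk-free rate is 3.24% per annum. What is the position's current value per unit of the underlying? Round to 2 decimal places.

A$7.69

PV(remaining coupons) I = 1.15·e^(−0.0324·1/12) + 2.29·e^(−0.0324·5/12) + 0.59·e^(−0.0324·6/12) = 3.9867
Current forward F = (S − I)·e^(rT) = (99.64 − 3.9867)·e^(0.0324·8/12) = 95.6533 × 1.021835 = 97.7419
Value (long) = (F − K)·e^(−rT) = (97.7419 − 105.60) × 0.978632 = -7.6902
Short position value = −(long value) = A$7.69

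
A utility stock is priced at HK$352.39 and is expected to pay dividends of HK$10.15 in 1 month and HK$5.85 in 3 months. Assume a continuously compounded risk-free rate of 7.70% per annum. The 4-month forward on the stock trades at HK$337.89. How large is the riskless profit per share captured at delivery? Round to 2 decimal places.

PV(dividends) I = 10.15·e^(−0.0770·1/12) + 5.85·e^(−0.0770·3/12) = 15.8235
Fair forward F* = (S − I)·e^(rT) = (352.39 − 15.8235)·e^0.025667 = 336.5665 × 1.025999 = 345.3169
Market HK$337.89 < fair 345.3169: forward underpriced → reverse cash-and-carry (short the stock, invest proceeds at r, pay the dividends, go long the forward).
Profit at T = |F_mkt − F*| = |337.89 − 345.3169| = HK$7.43 per share

HK$7.43 per share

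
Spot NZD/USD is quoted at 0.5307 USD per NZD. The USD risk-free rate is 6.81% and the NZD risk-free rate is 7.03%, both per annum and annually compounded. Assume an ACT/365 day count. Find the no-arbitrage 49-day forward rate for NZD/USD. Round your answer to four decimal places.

0.5306

By covered interest parity, F = S · (1+r_USD)^T / (1+r_NZD)^T
= 0.5307 × 1.008884 / 1.009162 = 0.5307 × 0.999725
F = 0.5306 USD per NZD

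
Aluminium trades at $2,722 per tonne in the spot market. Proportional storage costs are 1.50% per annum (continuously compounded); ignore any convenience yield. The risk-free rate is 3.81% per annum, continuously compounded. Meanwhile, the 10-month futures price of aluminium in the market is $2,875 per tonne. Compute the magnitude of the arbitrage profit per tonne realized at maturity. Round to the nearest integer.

Fair futures: F* = S·e^(carry·T), with carry = (r + u) = 0.0381 + 0.0150 = 0.0531
F* = 2722 · e^(0.0531 × 10/12) = 2722 · e^0.044250 = 2722 × 1.045244 = $2845.1542
Market $2875 > fair $2845.1542: forward overpriced → cash-and-carry (buy spot, short the forward).
At maturity, profit = |F_mkt − F*| = |2875 − 2845.1542| = $30 per tonne

$30 per tonne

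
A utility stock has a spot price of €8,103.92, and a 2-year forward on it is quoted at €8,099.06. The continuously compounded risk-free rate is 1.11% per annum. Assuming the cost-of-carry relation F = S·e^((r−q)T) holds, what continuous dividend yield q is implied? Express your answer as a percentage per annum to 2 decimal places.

1.14%

From F = S·e^((r−q)T): (r − q) = ln(F/S)/T
ln(8099.06/8103.92) = ln(0.999400) = -0.000600
(r − q) = -0.000600 / (2) = -0.000300
q = r − ln(F/S)/T = 0.0111 + 0.000300 = 0.011400
q = 1.14%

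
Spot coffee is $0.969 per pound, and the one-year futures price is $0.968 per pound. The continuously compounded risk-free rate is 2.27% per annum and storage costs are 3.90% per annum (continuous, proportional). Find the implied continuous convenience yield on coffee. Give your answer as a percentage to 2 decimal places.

6.27%

F = S·e^((r+u−y)T) ⇒ (r+u−y) = ln(F/S)/T
ln(0.968/0.969) = -0.001033; /T ⇒ -0.001033
y = r + u − ln(F/S)/T = 0.0227 + 0.0390 + 0.001033 = 0.062733
y = 6.27%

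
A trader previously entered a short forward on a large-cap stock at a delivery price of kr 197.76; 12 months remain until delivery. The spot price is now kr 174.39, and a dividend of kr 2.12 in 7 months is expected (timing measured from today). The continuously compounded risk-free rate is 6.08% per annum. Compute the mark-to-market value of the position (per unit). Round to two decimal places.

kr 13.75

PV(remaining dividends) I = 2.12·e^(−0.0608·7/12) = 2.0461
Current forward F = (S − I)·e^(rT) = (174.39 − 2.0461)·e^(0.0608·12/12) = 172.3439 × 1.062686 = 183.1474
Value (long) = (F − K)·e^(−rT) = (183.1474 − 197.76) × 0.941011 = -13.7506
Short position value = −(long value) = kr 13.75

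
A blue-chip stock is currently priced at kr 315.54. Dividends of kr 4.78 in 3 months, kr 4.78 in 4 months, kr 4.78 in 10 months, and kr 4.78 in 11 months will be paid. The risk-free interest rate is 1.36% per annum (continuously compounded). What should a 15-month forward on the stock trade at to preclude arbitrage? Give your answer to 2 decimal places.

PV(dividends) I = 4.78·e^(−0.0136·3/12) + 4.78·e^(−0.0136·4/12) + 4.78·e^(−0.0136·10/12) + 4.78·e^(−0.0136·11/12)
I = 4.7638 + 4.7584 + 4.7261 + 4.7208 = 18.9691
F = (S − I)·e^(rT) = (315.54 − 18.9691) · e^(0.0136·15/12)
= 296.5709 · e^0.017000 = 296.5709 × 1.017145 = kr 301.66

kr 301.66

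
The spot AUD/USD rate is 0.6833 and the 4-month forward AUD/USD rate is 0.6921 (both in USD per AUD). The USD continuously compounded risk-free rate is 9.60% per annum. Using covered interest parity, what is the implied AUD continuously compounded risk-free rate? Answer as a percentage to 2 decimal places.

5.76%

F = S·e^((r_USD − r_AUD)T) ⇒ r_AUD = r_USD − ln(F/S)/T
ln(0.6921/0.6833) = 0.012796; /(4/12) = 0.038388
r_AUD = 0.0960 − 0.038388 = 0.057612
r_AUD = 5.76%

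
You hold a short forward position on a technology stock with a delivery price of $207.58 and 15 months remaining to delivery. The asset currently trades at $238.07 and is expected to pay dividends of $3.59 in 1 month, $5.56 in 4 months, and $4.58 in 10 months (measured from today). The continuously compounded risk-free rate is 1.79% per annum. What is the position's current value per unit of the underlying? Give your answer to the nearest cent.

PV(remaining dividends) I = 3.59·e^(−0.0179·1/12) + 5.56·e^(−0.0179·4/12) + 4.58·e^(−0.0179·10/12) = 13.6238
Current forward F = (S − I)·e^(rT) = (238.07 − 13.6238)·e^(0.0179·15/12) = 224.4462 × 1.022627 = 229.5247
Value (long) = (F − K)·e^(−rT) = (229.5247 − 207.58) × 0.977873 = 21.4591
Short position value = −(long value) = -$21.46

-$21.46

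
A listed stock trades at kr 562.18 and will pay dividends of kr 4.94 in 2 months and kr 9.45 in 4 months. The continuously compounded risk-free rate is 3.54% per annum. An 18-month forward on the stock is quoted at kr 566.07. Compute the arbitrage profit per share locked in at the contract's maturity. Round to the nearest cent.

PV(dividends) I = 4.94·e^(−0.0354·2/12) + 9.45·e^(−0.0354·4/12) = 14.2501
Fair forward F* = (S − I)·e^(rT) = (562.18 − 14.2501)·e^0.053100 = 547.9299 × 1.054535 = 577.8113
Market kr 566.07 < fair 577.8113: forward underpriced → reverse cash-and-carry (short the stock, invest proceeds at r, pay the dividends, go long the forward).
Profit at T = |F_mkt − F*| = |566.07 − 577.8113| = kr 11.74 per share

kr 11.74 per share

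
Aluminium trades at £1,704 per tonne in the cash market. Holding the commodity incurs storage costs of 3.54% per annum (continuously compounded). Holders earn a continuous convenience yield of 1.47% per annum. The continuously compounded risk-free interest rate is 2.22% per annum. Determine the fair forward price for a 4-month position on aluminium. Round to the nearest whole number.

£1,729 per tonne

Net carry = r + u − y = 0.0222 + 0.0354 − 0.0147 = 0.0429
F = S·e^((r+u−y)T) = 1704 · e^(0.0429 × 4/12) = 1704 · e^0.014300
= 1704 × 1.014403 = £1,729 per tonne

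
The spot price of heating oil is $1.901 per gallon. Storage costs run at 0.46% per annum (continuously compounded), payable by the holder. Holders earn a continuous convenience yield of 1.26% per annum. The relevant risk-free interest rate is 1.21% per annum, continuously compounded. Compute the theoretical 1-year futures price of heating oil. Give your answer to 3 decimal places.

Net carry = r + u − y = 0.0121 + 0.0046 − 0.0126 = 0.0041
F = S·e^((r+u−y)T) = 1.901 · e^(0.0041 × 1) = 1.901 · e^0.004100
= 1.901 × 1.004108 = $1.909 per gallon

$1.909 per gallon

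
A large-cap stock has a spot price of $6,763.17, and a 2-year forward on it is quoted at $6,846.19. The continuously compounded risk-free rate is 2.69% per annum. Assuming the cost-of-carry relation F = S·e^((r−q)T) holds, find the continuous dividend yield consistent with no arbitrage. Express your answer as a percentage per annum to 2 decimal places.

2.08%

From F = S·e^((r−q)T): (r − q) = ln(F/S)/T
ln(6846.19/6763.17) = ln(1.012275) = 0.012200
(r − q) = 0.012200 / (2) = 0.006100
q = r − ln(F/S)/T = 0.0269 − 0.006100 = 0.020800
q = 2.08%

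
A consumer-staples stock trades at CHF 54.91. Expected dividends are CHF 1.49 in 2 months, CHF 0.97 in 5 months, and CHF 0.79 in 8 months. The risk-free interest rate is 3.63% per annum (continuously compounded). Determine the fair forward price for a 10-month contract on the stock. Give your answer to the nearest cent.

CHF 53.29

PV(dividends) I = 1.49·e^(−0.0363·2/12) + 0.97·e^(−0.0363·5/12) + 0.79·e^(−0.0363·8/12)
I = 1.4810 + 0.9554 + 0.7711 = 3.2075
F = (S − I)·e^(rT) = (54.91 − 3.2075) · e^(0.0363·10/12)
= 51.7025 · e^0.030250 = 51.7025 × 1.030712 = CHF 53.29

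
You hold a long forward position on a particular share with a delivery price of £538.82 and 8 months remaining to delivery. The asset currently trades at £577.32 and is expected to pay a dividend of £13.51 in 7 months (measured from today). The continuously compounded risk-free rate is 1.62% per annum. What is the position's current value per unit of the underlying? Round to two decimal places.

£30.91

PV(remaining dividends) I = 13.51·e^(−0.0162·7/12) = 13.3829
Current forward F = (S − I)·e^(rT) = (577.32 − 13.3829)·e^(0.0162·8/12) = 563.9371 × 1.010859 = 570.0609
Value (long) = (F − K)·e^(−rT) = (570.0609 − 538.82) × 0.989258 = 30.9053
Value = £30.91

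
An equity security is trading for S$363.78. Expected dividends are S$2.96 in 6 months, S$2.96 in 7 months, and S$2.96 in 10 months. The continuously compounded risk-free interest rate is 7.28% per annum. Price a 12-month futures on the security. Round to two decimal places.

PV(dividends) I = 2.96·e^(−0.0728·6/12) + 2.96·e^(−0.0728·7/12) + 2.96·e^(−0.0728·10/12)
I = 2.8542 + 2.8369 + 2.7858 = 8.4769
F = (S − I)·e^(rT) = (363.78 − 8.4769) · e^(0.0728·12/12)
= 355.3031 · e^0.072800 = 355.3031 × 1.075515 = S$382.13

S$382.13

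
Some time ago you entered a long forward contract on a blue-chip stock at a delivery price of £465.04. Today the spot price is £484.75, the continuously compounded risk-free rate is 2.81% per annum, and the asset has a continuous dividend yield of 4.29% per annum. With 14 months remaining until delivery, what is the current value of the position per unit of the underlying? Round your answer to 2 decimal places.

£11.04

Current fair forward for the remaining 14 months: F = S·e^((r − q)·T), (r − q) = 0.0281 − 0.0429 = -0.0148
F = 484.75 · e^(-0.0148 × 14/12) = 484.75 × 0.982882 = 476.4520
Value of long forward = (F − K)·e^(−rT) = (476.4520 − 465.04) · e^(−0.0281·14/12)
= 11.4120 × 0.967748 = 11.04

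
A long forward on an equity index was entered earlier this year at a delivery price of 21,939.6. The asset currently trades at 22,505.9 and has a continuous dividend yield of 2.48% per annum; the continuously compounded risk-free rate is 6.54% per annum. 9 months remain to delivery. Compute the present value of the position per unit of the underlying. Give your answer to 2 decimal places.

Current fair forward for the remaining 9 months: F = S·e^((r − q)·T), (r − q) = 0.0654 − 0.0248 = 0.0406
F = 22505.9 · e^(0.0406 × 9/12) = 22505.9 × 1.03091834 = 23201.7451
Value of long forward = (F − K)·e^(−rT) = (23201.7451 − 21939.6) · e^(−0.0654·9/12)
= 1262.1451 × 0.95213352 = 1201.73

1201.73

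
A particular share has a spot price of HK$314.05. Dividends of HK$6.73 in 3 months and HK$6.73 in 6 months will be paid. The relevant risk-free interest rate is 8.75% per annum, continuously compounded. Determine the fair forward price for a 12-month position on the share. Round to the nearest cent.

HK$328.55

PV(dividends) I = 6.73·e^(−0.0875·3/12) + 6.73·e^(−0.0875·6/12)
I = 6.5844 + 6.4419 = 13.0263
F = (S − I)·e^(rT) = (314.05 − 13.0263) · e^(0.0875·12/12)
= 301.0237 · e^0.087500 = 301.0237 × 1.091442 = HK$328.55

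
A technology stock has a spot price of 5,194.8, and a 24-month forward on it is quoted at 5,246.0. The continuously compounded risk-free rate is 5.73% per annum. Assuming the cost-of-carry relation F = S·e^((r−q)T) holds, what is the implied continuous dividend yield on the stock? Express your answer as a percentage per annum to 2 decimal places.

5.24%

From F = S·e^((r−q)T): (r − q) = ln(F/S)/T
ln(5246.0/5194.8) = ln(1.009856) = 0.009808
(r − q) = 0.009808 / (24/12) = 0.004904
q = r − ln(F/S)/T = 0.0573 − 0.004904 = 0.052396
q = 5.24%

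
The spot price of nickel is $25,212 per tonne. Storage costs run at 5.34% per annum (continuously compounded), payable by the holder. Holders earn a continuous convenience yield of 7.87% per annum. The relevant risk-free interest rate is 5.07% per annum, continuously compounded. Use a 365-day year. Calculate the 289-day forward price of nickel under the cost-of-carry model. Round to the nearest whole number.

Net carry = r + u − y = 0.0507 + 0.0534 − 0.0787 = 0.0254
F = S·e^((r+u−y)T) = 25212 · e^(0.0254 × 289/365) = 25212 · e^0.020111
= 25212 × 1.020315 = $25,724 per tonne

$25,724 per tonne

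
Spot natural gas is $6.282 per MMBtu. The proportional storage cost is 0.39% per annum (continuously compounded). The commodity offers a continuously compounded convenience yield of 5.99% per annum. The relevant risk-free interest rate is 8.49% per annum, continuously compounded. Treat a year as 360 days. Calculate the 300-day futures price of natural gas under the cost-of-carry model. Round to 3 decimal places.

Net carry = r + u − y = 0.0849 + 0.0039 − 0.0599 = 0.0289
F = S·e^((r+u−y)T) = 6.282 · e^(0.0289 × 300/360) = 6.282 · e^0.024083
= 6.282 × 1.024375 = $6.435 per MMBtu

$6.435 per MMBtu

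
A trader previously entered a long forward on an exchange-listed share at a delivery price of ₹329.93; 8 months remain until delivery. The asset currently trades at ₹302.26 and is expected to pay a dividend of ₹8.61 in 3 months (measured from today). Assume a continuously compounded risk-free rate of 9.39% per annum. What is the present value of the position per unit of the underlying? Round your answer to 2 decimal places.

PV(remaining dividends) I = 8.61·e^(−0.0939·3/12) = 8.4102
Current forward F = (S − I)·e^(rT) = (302.26 − 8.4102)·e^(0.0939·8/12) = 293.8498 × 1.064601 = 312.8328
Value (long) = (F − K)·e^(−rT) = (312.8328 − 329.93) × 0.939319 = -16.0597
Value = -₹16.06

-₹16.06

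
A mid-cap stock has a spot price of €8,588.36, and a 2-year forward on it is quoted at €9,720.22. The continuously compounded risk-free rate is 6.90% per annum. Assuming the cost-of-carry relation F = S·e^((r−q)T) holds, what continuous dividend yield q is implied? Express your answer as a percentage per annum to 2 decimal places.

From F = S·e^((r−q)T): (r − q) = ln(F/S)/T
ln(9720.22/8588.36) = ln(1.131790) = 0.123800
(r − q) = 0.123800 / (2) = 0.061900
q = r − ln(F/S)/T = 0.0690 − 0.061900 = 0.007100
q = 0.71%

0.71%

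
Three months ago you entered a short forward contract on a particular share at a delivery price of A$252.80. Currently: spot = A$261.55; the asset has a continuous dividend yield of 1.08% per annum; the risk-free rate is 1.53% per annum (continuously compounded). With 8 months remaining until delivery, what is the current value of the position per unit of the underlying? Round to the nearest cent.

-A$9.44

Current fair forward for the remaining 8 months: F = S·e^((r − q)·T), (r − q) = 0.0153 − 0.0108 = 0.0045
F = 261.55 · e^(0.0045 × 8/12) = 261.55 × 1.003005 = 262.3360
Value of long forward = (F − K)·e^(−rT) = (262.3360 − 252.80) · e^(−0.0153·8/12)
= 9.5360 × 0.989852 = 9.44
Short position value = −(long value) = -A$9.44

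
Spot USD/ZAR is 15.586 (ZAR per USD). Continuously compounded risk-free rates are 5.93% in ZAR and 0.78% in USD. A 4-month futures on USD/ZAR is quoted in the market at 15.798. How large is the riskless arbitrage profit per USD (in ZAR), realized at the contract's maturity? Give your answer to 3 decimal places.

0.058 per USD (in ZAR)

Fair futures: F* = S·e^(carry·T), with carry = (r_ZAR − r_USD) = 0.0593 − 0.0078 = 0.0515
F* = 15.586 · e^(0.0515 × 4/12) = 15.586 · e^0.017167 = 15.586 × 1.017315 = 15.8559
Market 15.798 < fair 15.8559: forward underpriced → reverse cash-and-carry (short spot, go long the forward).
At maturity, profit = |F_mkt − F*| = |15.798 − 15.8559| = 0.058 per USD (in ZAR)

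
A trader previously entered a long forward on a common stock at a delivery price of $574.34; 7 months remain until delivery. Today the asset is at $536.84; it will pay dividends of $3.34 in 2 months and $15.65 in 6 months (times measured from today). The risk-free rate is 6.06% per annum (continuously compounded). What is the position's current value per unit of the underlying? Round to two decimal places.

-$36.04

PV(remaining dividends) I = 3.34·e^(−0.0606·2/12) + 15.65·e^(−0.0606·6/12) = 18.4894
Current forward F = (S − I)·e^(rT) = (536.84 − 18.4894)·e^(0.0606·7/12) = 518.3506 × 1.035982 = 537.0019
Value (long) = (F − K)·e^(−rT) = (537.0019 − 574.34) × 0.965268 = -36.0413
Value = -$36.04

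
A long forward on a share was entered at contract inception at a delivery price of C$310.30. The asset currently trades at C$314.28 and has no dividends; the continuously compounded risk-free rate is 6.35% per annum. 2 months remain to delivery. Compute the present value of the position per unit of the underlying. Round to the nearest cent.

Current fair forward for the remaining 2 months: F = S·e^(r·T), r = 0.0635
F = 314.28 · e^(0.0635 × 2/12) = 314.28 × 1.010640 = 317.6239
Value of long forward = (F − K)·e^(−rT) = (317.6239 − 310.30) · e^(−0.0635·2/12)
= 7.3239 × 0.989472 = 7.25

C$7.25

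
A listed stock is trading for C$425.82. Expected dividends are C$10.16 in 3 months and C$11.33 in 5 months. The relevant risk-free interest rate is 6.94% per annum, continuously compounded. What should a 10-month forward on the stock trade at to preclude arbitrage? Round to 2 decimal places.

PV(dividends) I = 10.16·e^(−0.0694·3/12) + 11.33·e^(−0.0694·5/12)
I = 9.9852 + 11.0071 = 20.9923
F = (S − I)·e^(rT) = (425.82 − 20.9923) · e^(0.0694·10/12)
= 404.8277 · e^0.057833 = 404.8277 × 1.059538 = C$428.93

C$428.93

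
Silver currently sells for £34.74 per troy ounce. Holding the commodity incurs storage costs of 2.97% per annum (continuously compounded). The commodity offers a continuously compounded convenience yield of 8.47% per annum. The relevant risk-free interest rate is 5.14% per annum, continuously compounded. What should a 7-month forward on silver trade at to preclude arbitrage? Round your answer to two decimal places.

Net carry = r + u − y = 0.0514 + 0.0297 − 0.0847 = -0.0036
F = S·e^((r+u−y)T) = 34.74 · e^(-0.0036 × 7/12) = 34.74 · e^-0.002100
= 34.74 × 0.997902 = £34.67 per troy ounce

£34.67 per troy ounce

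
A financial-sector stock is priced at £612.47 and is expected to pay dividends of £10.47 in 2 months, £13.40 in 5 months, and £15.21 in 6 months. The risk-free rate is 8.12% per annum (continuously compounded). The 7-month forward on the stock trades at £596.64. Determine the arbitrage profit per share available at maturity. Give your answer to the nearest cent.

£5.81 per share

PV(dividends) I = 10.47·e^(−0.0812·2/12) + 13.40·e^(−0.0812·5/12) + 15.21·e^(−0.0812·6/12) = 37.8883
Fair forward F* = (S − I)·e^(rT) = (612.47 − 37.8883)·e^0.047367 = 574.5817 × 1.048507 = 602.4529
Market £596.64 < fair 602.4529: forward underpriced → reverse cash-and-carry (short the stock, invest proceeds at r, pay the dividends, go long the forward).
Profit at T = |F_mkt − F*| = |596.64 − 602.4529| = £5.81 per share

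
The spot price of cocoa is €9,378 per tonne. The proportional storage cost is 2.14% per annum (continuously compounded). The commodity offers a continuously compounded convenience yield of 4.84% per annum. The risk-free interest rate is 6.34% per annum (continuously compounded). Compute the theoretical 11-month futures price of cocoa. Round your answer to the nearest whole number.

€9,696 per tonne

Net carry = r + u − y = 0.0634 + 0.0214 − 0.0484 = 0.0364
F = S·e^((r+u−y)T) = 9378 · e^(0.0364 × 11/12) = 9378 · e^0.033367
= 9378 × 1.033930 = €9,696 per tonne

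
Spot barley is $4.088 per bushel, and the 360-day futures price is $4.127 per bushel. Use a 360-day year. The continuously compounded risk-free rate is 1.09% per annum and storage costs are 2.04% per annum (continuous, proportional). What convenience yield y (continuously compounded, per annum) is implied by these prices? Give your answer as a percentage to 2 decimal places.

F = S·e^((r+u−y)T) ⇒ (r+u−y) = ln(F/S)/T
ln(4.127/4.088) = 0.009495; /T ⇒ 0.009495
y = r + u − ln(F/S)/T = 0.0109 + 0.0204 − 0.009495 = 0.021805
y = 2.18%

2.18%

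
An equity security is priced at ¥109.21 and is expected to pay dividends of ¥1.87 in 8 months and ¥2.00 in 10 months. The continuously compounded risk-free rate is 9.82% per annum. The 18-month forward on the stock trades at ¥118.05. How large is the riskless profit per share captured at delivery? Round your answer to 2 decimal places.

¥4.33 per share

PV(dividends) I = 1.87·e^(−0.0982·8/12) + 2.00·e^(−0.0982·10/12) = 3.5943
Fair forward F* = (S − I)·e^(rT) = (109.21 − 3.5943)·e^0.147300 = 105.6157 × 1.158702 = 122.3771
Market ¥118.05 < fair 122.3771: forward underpriced → reverse cash-and-carry (short the stock, invest proceeds at r, pay the dividends, go long the forward).
Profit at T = |F_mkt − F*| = |118.05 − 122.3771| = ¥4.33 per share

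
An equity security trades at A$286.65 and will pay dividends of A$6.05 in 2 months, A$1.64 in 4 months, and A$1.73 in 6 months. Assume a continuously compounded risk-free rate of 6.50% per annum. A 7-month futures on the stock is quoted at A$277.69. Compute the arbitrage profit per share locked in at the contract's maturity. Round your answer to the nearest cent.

PV(dividends) I = 6.05·e^(−0.0650·2/12) + 1.64·e^(−0.0650·4/12) + 1.73·e^(−0.0650·6/12) = 9.2643
Fair futures F* = (S − I)·e^(rT) = (286.65 − 9.2643)·e^0.037917 = 277.3857 × 1.038645 = 288.1053
Market A$277.69 < fair 288.1053: forward underpriced → reverse cash-and-carry (short the stock, invest proceeds at r, pay the dividends, go long the forward).
Profit at T = |F_mkt − F*| = |277.69 − 288.1053| = A$10.42 per share

A$10.42 per share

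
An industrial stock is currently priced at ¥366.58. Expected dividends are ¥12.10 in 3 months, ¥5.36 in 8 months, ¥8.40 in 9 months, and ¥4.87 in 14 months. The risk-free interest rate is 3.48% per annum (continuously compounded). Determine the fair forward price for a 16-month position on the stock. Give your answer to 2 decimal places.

PV(dividends) I = 12.10·e^(−0.0348·3/12) + 5.36·e^(−0.0348·8/12) + 8.40·e^(−0.0348·9/12) + 4.87·e^(−0.0348·14/12)
I = 11.9952 + 5.2371 + 8.1836 + 4.6762 = 30.0921
F = (S − I)·e^(rT) = (366.58 − 30.0921) · e^(0.0348·16/12)
= 336.4879 · e^0.046400 = 336.4879 × 1.047493 = ¥352.47

¥352.47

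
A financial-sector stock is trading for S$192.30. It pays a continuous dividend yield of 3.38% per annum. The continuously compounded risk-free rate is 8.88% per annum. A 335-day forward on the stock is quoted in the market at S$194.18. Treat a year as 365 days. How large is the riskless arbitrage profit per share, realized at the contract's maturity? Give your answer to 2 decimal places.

S$8.08 per share

Fair forward: F* = S·e^(carry·T), with carry = (r − q) = 0.0888 − 0.0338 = 0.0550
F* = 192.30 · e^(0.0550 × 335/365) = 192.30 · e^0.050479 = 192.30 × 1.051775 = S$202.2563
Market S$194.18 < fair S$202.2563: forward underpriced → reverse cash-and-carry (short spot, go long the forward).
At maturity, profit = |F_mkt − F*| = |194.18 − 202.2563| = S$8.08 per share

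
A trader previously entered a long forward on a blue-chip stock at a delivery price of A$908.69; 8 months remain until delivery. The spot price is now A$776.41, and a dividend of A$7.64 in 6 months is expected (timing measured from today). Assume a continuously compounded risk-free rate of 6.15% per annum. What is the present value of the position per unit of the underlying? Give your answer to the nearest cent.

PV(remaining dividends) I = 7.64·e^(−0.0615·6/12) = 7.4086
Current forward F = (S − I)·e^(rT) = (776.41 − 7.4086)·e^(0.0615·8/12) = 769.0014 × 1.041852 = 801.1856
Value (long) = (F − K)·e^(−rT) = (801.1856 − 908.69) × 0.959829 = -103.1858
Value = -A$103.19

-A$103.19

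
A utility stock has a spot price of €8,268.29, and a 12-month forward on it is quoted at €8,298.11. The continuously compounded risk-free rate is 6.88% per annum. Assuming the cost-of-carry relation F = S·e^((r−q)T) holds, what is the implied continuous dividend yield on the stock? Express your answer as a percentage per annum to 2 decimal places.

6.52%

From F = S·e^((r−q)T): (r − q) = ln(F/S)/T
ln(8298.11/8268.29) = ln(1.003607) = 0.003601
(r − q) = 0.003601 / (12/12) = 0.003601
q = r − ln(F/S)/T = 0.0688 − 0.003601 = 0.065199
q = 6.52%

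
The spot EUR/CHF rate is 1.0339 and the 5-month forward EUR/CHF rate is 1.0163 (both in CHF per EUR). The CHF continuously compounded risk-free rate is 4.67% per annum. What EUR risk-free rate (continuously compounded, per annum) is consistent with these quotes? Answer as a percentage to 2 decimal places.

8.79%

F = S·e^((r_CHF − r_EUR)T) ⇒ r_EUR = r_CHF − ln(F/S)/T
ln(1.0163/1.0339) = -0.017169; /(5/12) = -0.041206
r_EUR = 0.0467 + 0.041206 = 0.087906
r_EUR = 8.79%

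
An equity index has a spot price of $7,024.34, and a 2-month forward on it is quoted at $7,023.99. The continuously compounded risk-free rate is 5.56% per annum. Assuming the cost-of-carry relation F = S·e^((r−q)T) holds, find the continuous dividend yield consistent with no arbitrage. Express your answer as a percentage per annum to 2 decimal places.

5.59%

From F = S·e^((r−q)T): (r − q) = ln(F/S)/T
ln(7023.99/7024.34) = ln(0.999950) = -0.000050
(r − q) = -0.000050 / (2/12) = -0.000300
q = r − ln(F/S)/T = 0.0556 + 0.000300 = 0.055900
q = 5.59%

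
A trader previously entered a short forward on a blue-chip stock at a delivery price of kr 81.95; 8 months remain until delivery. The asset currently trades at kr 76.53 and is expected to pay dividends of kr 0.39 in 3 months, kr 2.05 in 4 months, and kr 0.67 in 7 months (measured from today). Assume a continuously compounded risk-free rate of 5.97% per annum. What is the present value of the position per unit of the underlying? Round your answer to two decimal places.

PV(remaining dividends) I = 0.39·e^(−0.0597·3/12) + 2.05·e^(−0.0597·4/12) + 0.67·e^(−0.0597·7/12) = 3.0409
Current forward F = (S − I)·e^(rT) = (76.53 − 3.0409)·e^(0.0597·8/12) = 73.4891 × 1.040603 = 76.4730
Value (long) = (F − K)·e^(−rT) = (76.4730 − 81.95) × 0.960982 = -5.2633
Short position value = −(long value) = kr 5.26

kr 5.26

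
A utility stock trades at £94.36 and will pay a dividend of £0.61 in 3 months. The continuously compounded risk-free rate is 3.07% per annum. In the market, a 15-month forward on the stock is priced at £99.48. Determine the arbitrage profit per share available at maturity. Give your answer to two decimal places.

PV(dividends) I = 0.61·e^(−0.0307·3/12) = 0.6053
Fair forward F* = (S − I)·e^(rT) = (94.36 − 0.6053)·e^0.038375 = 93.7547 × 1.039121 = 97.4225
Market £99.48 > fair 97.4225: forward overpriced → cash-and-carry (borrow at r, buy the stock and collect the dividends, short the forward).
Profit at T = |F_mkt − F*| = |99.48 − 97.4225| = £2.06 per share

£2.06 per share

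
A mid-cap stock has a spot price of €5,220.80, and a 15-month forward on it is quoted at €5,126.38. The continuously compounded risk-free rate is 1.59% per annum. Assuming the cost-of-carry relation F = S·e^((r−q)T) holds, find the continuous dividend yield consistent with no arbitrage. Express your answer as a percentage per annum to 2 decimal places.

From F = S·e^((r−q)T): (r − q) = ln(F/S)/T
ln(5126.38/5220.80) = ln(0.981915) = -0.018251
(r − q) = -0.018251 / (15/12) = -0.014601
q = r − ln(F/S)/T = 0.0159 + 0.014601 = 0.030501
q = 3.05%

3.05%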